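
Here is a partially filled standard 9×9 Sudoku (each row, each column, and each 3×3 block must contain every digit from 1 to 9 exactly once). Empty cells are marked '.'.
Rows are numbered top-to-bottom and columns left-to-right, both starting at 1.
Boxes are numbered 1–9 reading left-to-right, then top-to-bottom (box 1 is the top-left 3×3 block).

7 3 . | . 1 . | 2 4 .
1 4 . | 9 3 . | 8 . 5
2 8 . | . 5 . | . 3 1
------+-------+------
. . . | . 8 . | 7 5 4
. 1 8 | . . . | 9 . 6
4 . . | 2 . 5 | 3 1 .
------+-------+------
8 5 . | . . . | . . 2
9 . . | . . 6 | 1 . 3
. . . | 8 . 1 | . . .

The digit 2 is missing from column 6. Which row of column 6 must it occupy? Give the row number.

Consider where 2 can go in column 6.
R1C6 is out (row 1 already has a 2).
R3C6 is out (row 3 already has a 2).
R4C6 is out (box 5 already has a 2).
R5C6 is out (box 5 already has a 2).
R7C6 is out (row 7 already has a 2).
So the only cell in column 6 that can hold 2 is R2C6.
That is row 2.

2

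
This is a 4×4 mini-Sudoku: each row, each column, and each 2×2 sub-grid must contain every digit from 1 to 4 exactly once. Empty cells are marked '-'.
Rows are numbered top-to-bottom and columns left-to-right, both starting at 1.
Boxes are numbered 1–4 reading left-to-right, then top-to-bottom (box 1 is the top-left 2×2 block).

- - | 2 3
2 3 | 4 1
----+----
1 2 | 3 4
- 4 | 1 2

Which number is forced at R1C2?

1

Row 1 already contains {2, 3}.
Column 2 already contains {2, 3, 4}.
Its 2×2 block (box 1) already contains {2, 3}.
The only value from 1–4 not eliminated is 1, so R1C2 = 1.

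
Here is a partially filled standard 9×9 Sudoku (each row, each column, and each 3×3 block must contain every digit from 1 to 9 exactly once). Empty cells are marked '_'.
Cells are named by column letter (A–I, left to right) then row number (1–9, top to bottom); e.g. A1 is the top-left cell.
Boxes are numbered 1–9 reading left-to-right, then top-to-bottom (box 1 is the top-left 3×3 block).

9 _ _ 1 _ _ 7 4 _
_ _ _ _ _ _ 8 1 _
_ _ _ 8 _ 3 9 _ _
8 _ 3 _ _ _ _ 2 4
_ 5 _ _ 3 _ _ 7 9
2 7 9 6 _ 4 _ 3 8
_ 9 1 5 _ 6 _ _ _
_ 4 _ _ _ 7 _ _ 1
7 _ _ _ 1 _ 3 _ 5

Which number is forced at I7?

Cell I7 itself could take any of {2, 7} by direct elimination.
Consider where 7 can go in box 9.
G7 is out (column G already has a 7).
H7 is out (column H already has a 7).
G8 is out (row 8 already has a 7).
H8 is out (row 8 already has a 7).
H9 is out (row 9 already has a 7).
So the only cell in box 9 that can hold 7 is I7.
Therefore I7 = 7.

7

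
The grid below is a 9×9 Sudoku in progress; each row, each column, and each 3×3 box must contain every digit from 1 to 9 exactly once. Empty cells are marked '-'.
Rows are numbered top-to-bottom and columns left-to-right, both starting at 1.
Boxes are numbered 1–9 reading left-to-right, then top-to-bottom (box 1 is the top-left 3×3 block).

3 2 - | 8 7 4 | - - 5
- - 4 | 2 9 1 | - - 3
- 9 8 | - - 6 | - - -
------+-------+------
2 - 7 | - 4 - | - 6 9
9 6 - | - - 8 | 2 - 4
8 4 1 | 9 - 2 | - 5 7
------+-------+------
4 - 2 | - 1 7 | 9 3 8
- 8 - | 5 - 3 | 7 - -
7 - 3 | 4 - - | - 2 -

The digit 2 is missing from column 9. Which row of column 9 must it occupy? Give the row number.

3

Consider where 2 can go in column 9.
R8C9 is out (box 9 already has a 2).
R9C9 is out (row 9 already has a 2).
So the only cell in column 9 that can hold 2 is R3C9.
That is row 3.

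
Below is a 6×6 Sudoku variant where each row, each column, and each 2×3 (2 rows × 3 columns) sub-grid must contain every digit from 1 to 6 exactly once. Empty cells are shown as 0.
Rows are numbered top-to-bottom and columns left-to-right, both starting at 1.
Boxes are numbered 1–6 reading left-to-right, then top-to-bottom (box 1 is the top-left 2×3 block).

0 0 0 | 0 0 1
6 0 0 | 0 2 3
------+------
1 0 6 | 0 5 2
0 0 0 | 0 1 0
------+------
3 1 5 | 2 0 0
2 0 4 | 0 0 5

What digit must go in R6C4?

1

Cell R6C4 itself could take any of {1, 3, 6} by direct elimination.
Consider where 1 can go in column 4.
R1C4 is out (row 1 already has a 1).
R2C4 is out (box 2 already has a 1).
R3C4 is out (row 3 already has a 1).
R4C4 is out (row 4 already has a 1).
So the only cell in column 4 that can hold 1 is R6C4.
Therefore R6C4 = 1.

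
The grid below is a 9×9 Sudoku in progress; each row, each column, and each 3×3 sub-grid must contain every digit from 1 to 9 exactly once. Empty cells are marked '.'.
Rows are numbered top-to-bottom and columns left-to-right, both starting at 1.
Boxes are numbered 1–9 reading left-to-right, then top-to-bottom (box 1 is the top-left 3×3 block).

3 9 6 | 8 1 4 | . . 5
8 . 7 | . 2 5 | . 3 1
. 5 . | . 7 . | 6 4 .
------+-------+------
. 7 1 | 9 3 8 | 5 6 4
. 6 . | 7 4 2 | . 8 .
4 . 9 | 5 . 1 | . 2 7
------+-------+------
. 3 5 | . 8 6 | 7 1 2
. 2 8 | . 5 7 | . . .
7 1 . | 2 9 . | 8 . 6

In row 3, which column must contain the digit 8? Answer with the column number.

9

Consider where 8 can go in row 3.
r3c1 is out (column 1 already has a 8).
r3c3 is out (column 3 already has a 8).
r3c4 is out (column 4 already has a 8).
r3c6 is out (column 6 already has a 8).
So the only cell in row 3 that can hold 8 is r3c9.
That is column 9.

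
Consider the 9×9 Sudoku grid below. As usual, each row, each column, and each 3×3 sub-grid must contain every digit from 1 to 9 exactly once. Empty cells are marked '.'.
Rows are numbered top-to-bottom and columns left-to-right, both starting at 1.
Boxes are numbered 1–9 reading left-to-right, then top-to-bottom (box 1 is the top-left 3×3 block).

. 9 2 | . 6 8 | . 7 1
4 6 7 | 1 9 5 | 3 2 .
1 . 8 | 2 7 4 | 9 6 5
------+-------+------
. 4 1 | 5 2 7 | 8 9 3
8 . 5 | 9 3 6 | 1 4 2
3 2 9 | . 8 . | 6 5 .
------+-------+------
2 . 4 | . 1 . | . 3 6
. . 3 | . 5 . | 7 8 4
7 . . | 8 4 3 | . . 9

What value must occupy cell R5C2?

Row 5 already contains {1, 2, 3, 4, 5, 6, 8, 9}.
Column 2 already contains {2, 4, 6, 9}.
Its 3×3 block (box 4) already contains {1, 2, 3, 4, 5, 8, 9}.
The only value from 1–9 not eliminated is 7, so R5C2 = 7.

7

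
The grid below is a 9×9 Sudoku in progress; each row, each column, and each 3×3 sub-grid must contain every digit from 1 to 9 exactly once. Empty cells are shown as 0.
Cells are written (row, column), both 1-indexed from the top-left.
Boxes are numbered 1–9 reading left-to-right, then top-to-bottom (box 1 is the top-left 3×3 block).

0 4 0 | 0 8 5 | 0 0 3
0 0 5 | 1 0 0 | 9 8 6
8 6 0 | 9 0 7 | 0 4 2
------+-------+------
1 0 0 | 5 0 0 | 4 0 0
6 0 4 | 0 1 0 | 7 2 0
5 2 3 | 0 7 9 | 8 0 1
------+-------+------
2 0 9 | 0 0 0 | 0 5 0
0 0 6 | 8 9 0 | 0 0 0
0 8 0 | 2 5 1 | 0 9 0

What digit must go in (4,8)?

Cell (4,8) itself could take any of {3, 6} by direct elimination.
Consider where 3 can go in box 6.
(4,9) is out (column 9 already has a 3).
(5,9) is out (column 9 already has a 3).
(6,8) is out (row 6 already has a 3).
So the only cell in box 6 that can hold 3 is (4,8).
Therefore (4,8) = 3.

3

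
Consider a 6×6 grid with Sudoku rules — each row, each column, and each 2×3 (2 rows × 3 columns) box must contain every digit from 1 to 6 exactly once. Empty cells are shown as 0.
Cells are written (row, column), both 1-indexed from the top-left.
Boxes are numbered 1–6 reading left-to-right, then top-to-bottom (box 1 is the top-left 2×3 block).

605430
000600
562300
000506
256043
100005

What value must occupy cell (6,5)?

6

Cell (6,5) itself could take any of {2, 6} by direct elimination.
Consider where 6 can go in box 6.
(5,4) is out (row 5 already has a 6).
(6,4) is out (column 4 already has a 6).
So the only cell in box 6 that can hold 6 is (6,5).
Therefore (6,5) = 6.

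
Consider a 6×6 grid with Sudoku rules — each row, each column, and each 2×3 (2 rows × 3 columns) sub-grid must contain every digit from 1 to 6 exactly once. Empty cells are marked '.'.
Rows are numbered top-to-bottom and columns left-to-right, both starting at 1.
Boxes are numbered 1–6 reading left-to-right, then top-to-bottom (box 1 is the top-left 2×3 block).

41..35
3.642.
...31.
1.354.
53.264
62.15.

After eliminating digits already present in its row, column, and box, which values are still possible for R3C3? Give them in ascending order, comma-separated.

Row 3 already contains {1, 3}.
Column 3 already contains {3, 6}.
Its 2×3 block (box 3) already contains {1, 3}.
Removing those from 1–6 leaves {2, 4, 5} as the candidates for R3C3.

2,4,5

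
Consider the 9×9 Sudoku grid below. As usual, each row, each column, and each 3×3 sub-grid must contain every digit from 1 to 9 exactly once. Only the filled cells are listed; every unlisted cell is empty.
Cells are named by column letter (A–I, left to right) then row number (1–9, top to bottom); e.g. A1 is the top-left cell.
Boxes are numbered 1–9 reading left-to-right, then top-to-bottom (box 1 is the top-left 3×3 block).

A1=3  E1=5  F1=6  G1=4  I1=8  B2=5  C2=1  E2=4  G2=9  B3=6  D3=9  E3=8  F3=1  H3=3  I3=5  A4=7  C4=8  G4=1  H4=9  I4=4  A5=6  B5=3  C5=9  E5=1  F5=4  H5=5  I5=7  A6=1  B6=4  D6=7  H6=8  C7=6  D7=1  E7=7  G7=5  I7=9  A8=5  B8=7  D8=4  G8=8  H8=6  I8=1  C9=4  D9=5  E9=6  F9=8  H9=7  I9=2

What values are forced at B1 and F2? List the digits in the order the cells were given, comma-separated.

9,7

For B1:
  Consider where 9 can go in box 1.
  C1 is out (column C already has a 9).
  A2 is out (row 2 already has a 9).
  A3 is out (row 3 already has a 9).
  C3 is out (row 3 already has a 9).
  So the only cell in box 1 that can hold 9 is B1.
  So B1 = 9.
For F2:
  Consider where 7 can go in row 2.
  A2 is out (column A already has a 7).
  D2 is out (column D already has a 7).
  H2 is out (column H already has a 7).
  I2 is out (column I already has a 7).
  So the only cell in row 2 that can hold 7 is F2.
  So F2 = 7.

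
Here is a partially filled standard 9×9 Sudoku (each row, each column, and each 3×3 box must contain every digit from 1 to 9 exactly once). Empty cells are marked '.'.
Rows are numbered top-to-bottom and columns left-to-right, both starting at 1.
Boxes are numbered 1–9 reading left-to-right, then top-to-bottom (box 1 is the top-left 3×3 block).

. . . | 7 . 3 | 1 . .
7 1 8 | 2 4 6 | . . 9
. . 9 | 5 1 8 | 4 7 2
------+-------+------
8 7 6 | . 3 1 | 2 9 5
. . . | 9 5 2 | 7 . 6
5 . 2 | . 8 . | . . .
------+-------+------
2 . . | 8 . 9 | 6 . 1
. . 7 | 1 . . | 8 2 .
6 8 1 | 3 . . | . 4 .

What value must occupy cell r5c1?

1

Cell r5c1 itself could take any of {1, 3, 4} by direct elimination.
Consider where 1 can go in box 4.
r5c2 is out (column 2 already has a 1).
r5c3 is out (column 3 already has a 1).
r6c2 is out (column 2 already has a 1).
So the only cell in box 4 that can hold 1 is r5c1.
Therefore r5c1 = 1.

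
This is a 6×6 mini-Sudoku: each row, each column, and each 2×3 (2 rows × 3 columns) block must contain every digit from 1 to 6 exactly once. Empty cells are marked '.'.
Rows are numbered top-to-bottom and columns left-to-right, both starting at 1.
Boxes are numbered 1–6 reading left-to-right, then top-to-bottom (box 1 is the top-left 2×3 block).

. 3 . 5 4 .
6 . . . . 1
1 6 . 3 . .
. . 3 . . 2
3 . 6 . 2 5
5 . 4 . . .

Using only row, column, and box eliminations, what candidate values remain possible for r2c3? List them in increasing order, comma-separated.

2,5

Row 2 already contains {1, 6}.
Column 3 already contains {3, 4, 6}.
Its 2×3 block (box 1) already contains {3, 6}.
Removing those from 1–6 leaves {2, 5} as the candidates for r2c3.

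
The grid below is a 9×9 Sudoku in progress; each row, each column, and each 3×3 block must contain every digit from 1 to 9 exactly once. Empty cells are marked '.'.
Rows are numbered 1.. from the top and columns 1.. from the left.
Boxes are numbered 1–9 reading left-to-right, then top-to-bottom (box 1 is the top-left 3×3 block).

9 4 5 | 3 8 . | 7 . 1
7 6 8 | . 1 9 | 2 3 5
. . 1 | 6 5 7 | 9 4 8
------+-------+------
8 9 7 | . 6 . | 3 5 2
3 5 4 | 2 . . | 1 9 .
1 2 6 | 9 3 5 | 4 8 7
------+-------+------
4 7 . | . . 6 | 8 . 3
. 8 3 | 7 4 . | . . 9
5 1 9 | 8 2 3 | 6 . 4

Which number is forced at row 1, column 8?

6

Row 1 already contains {1, 3, 4, 5, 7, 8, 9}.
Column 8 already contains {3, 4, 5, 8, 9}.
Its 3×3 block (box 3) already contains {1, 2, 3, 4, 5, 7, 8, 9}.
The only value from 1–9 not eliminated is 6, so row 1, column 8 = 6.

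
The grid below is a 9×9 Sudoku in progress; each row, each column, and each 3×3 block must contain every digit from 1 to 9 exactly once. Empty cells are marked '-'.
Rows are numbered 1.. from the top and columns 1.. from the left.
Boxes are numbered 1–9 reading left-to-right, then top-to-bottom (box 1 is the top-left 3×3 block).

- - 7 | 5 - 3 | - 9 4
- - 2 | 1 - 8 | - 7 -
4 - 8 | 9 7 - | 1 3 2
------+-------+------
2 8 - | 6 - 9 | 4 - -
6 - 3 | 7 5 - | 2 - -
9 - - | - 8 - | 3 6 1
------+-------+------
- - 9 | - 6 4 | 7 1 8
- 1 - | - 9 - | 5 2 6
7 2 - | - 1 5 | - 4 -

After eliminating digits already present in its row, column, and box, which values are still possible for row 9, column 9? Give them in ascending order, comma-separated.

3,9

Row 9 already contains {1, 2, 4, 5, 7}.
Column 9 already contains {1, 2, 4, 6, 8}.
Its 3×3 block (box 9) already contains {1, 2, 4, 5, 6, 7, 8}.
Removing those from 1–9 leaves {3, 9} as the candidates for row 9, column 9.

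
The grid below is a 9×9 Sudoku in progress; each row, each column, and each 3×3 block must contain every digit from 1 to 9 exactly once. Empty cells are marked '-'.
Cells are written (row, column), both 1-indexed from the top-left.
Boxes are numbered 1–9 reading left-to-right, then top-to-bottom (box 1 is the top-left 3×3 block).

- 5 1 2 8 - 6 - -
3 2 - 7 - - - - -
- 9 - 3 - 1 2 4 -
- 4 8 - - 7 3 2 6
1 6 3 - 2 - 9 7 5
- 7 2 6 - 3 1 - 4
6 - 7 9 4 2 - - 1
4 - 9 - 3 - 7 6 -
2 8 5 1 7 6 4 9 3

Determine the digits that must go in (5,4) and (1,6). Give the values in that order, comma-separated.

4,4

For (5,4):
  Consider where 4 can go in column 4.
  (4,4) is out (row 4 already has a 4).
  (8,4) is out (row 8 already has a 4).
  So the only cell in column 4 that can hold 4 is (5,4).
  So (5,4) = 4.
For (1,6):
  Consider where 4 can go in row 1.
  (1,1) is out (column 1 already has a 4).
  (1,8) is out (column 8 already has a 4).
  (1,9) is out (column 9 already has a 4).
  So the only cell in row 1 that can hold 4 is (1,6).
  So (1,6) = 4.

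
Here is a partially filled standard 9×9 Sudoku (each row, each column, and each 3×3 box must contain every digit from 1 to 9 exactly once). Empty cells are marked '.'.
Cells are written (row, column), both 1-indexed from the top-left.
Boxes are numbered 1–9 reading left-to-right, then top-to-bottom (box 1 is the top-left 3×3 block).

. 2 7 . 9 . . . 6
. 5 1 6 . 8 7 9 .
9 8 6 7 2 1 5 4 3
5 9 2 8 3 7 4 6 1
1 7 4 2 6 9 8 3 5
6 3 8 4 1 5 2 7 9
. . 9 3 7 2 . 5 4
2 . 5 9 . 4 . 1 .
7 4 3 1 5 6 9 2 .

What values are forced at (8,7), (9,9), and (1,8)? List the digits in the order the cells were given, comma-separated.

3,8,8

For (8,7):
  Consider where 3 can go in box 9.
  (7,7) is out (row 7 already has a 3).
  (8,9) is out (column 9 already has a 3).
  (9,9) is out (row 9 already has a 3).
  So the only cell in box 9 that can hold 3 is (8,7).
  So (8,7) = 3.
For (9,9):
  Row 9 already contains {1, 2, 3, 4, 5, 6, 7, 9}.
  Column 9 already contains {1, 3, 4, 5, 6, 9}.
  Its 3×3 block (box 9) already contains {1, 2, 4, 5, 9}.
  The only value from 1–9 not eliminated is 8, so (9,9) = 8.
For (1,8):
  Row 1 already contains {2, 6, 7, 9}.
  Column 8 already contains {1, 2, 3, 4, 5, 6, 7, 9}.
  Its 3×3 block (box 3) already contains {3, 4, 5, 6, 7, 9}.
  The only value from 1–9 not eliminated is 8, so (1,8) = 8.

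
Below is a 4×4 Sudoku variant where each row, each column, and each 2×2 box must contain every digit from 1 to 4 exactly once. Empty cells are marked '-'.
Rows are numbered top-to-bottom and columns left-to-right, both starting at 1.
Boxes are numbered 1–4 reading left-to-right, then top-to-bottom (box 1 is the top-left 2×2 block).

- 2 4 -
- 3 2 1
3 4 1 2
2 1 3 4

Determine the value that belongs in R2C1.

Row 2 already contains {1, 2, 3}.
Column 1 already contains {2, 3}.
Its 2×2 block (box 1) already contains {2, 3}.
The only value from 1–4 not eliminated is 4, so R2C1 = 4.

4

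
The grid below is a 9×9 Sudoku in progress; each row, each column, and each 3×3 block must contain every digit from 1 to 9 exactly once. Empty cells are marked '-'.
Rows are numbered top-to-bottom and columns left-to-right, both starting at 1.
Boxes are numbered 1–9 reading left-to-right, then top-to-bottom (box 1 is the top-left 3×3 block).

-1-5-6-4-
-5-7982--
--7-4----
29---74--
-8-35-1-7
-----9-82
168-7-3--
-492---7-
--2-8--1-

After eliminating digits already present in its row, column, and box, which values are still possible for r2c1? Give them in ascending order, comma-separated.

3,4,6

Row 2 already contains {2, 5, 7, 8, 9}.
Column 1 already contains {1, 2}.
Its 3×3 block (box 1) already contains {1, 5, 7}.
Removing those from 1–9 leaves {3, 4, 6} as the candidates for r2c1.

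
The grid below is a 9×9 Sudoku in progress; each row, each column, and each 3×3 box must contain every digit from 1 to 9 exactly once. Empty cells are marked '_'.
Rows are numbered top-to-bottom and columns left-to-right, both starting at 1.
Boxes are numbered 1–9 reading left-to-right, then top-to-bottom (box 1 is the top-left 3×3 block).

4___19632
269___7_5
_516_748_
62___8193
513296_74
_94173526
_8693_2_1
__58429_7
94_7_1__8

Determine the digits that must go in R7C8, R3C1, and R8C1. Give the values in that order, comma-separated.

For R7C8:
  Consider where 4 can go in box 9.
  R8C8 is out (row 8 already has a 4).
  R9C7 is out (row 9 already has a 4).
  R9C8 is out (row 9 already has a 4).
  So the only cell in box 9 that can hold 4 is R7C8.
  So R7C8 = 4.
For R3C1:
  Row 3 already contains {1, 4, 5, 6, 7, 8}.
  Column 1 already contains {2, 4, 5, 6, 9}.
  Its 3×3 block (box 1) already contains {1, 2, 4, 5, 6, 9}.
  The only value from 1–9 not eliminated is 3, so R3C1 = 3.
For R8C1:
  Consider where 1 can go in column 1.
  R3C1 is out (row 3 already has a 1).
  R6C1 is out (row 6 already has a 1).
  R7C1 is out (row 7 already has a 1).
  So the only cell in column 1 that can hold 1 is R8C1.
  So R8C1 = 1.

4,3,1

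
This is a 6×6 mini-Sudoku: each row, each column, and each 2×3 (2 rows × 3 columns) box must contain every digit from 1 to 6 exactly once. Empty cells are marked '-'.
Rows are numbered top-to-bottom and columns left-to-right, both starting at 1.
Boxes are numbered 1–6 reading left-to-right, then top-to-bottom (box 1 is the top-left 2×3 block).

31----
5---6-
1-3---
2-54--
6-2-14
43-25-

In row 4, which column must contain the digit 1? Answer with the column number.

Consider where 1 can go in row 4.
r4c2 is out (column 2 already has a 1).
r4c5 is out (column 5 already has a 1).
So the only cell in row 4 that can hold 1 is r4c6.
That is column 6.

6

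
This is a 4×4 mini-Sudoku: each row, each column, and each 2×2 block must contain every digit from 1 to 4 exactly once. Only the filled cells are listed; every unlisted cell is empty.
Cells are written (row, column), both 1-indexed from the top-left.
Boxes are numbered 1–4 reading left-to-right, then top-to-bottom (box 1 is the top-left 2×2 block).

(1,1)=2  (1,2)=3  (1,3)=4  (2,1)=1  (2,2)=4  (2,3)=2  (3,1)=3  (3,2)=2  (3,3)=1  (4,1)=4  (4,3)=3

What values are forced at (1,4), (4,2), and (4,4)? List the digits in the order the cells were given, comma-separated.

1,1,2

For (1,4):
  Row 1 already contains {2, 3, 4}.
  Column 4 already contains {}.
  Its 2×2 block (box 2) already contains {2, 4}.
  The only value from 1–4 not eliminated is 1, so (1,4) = 1.
For (4,2):
  Row 4 already contains {3, 4}.
  Column 2 already contains {2, 3, 4}.
  Its 2×2 block (box 3) already contains {2, 3, 4}.
  The only value from 1–4 not eliminated is 1, so (4,2) = 1.
For (4,4):
  Row 4 already contains {3, 4}.
  Column 4 already contains {}.
  Its 2×2 block (box 4) already contains {1, 3}.
  The only value from 1–4 not eliminated is 2, so (4,4) = 2.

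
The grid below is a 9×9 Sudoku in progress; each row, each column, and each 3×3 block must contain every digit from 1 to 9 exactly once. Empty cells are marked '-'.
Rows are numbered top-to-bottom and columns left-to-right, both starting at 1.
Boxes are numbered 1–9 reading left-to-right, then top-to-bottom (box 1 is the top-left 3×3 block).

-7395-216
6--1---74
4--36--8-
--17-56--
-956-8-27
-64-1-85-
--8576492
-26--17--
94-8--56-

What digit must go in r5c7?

Cell r5c7 itself could take any of {1, 3} by direct elimination.
Consider where 1 can go in row 5.
r5c1 is out (box 4 already has a 1).
r5c5 is out (column 5 already has a 1).
So the only cell in row 5 that can hold 1 is r5c7.
Therefore r5c7 = 1.

1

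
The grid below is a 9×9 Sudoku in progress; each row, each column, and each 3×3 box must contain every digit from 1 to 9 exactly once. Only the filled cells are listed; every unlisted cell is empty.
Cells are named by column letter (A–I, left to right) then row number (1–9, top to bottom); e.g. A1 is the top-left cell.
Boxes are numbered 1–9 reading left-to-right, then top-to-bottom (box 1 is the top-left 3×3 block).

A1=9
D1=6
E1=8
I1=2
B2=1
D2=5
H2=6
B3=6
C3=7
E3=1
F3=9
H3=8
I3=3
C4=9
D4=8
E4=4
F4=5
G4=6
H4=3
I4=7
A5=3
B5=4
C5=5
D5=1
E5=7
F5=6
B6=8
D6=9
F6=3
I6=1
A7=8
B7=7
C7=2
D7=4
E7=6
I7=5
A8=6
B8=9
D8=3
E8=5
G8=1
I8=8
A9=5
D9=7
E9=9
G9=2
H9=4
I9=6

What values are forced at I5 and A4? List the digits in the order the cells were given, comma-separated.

For I5:
  Row 5 already contains {1, 3, 4, 5, 6, 7}.
  Column I already contains {1, 2, 3, 5, 6, 7, 8}.
  Its 3×3 block (box 6) already contains {1, 3, 6, 7}.
  The only value from 1–9 not eliminated is 9, so I5 = 9.
For A4:
  Consider where 1 can go in row 4.
  B4 is out (column B already has a 1).
  So the only cell in row 4 that can hold 1 is A4.
  So A4 = 1.

9,1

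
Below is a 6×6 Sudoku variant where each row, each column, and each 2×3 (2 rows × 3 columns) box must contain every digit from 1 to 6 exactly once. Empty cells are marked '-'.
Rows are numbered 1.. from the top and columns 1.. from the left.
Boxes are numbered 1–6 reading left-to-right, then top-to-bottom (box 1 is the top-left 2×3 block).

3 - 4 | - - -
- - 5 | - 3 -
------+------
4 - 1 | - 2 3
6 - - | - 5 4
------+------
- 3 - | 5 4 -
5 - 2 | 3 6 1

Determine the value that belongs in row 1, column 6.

5

Cell row 1, column 6 itself could take any of {2, 5, 6} by direct elimination.
Consider where 5 can go in box 2.
row 1, column 4 is out (column 4 already has a 5).
row 1, column 5 is out (column 5 already has a 5).
row 2, column 4 is out (row 2 already has a 5).
row 2, column 6 is out (row 2 already has a 5).
So the only cell in box 2 that can hold 5 is row 1, column 6.
Therefore row 1, column 6 = 5.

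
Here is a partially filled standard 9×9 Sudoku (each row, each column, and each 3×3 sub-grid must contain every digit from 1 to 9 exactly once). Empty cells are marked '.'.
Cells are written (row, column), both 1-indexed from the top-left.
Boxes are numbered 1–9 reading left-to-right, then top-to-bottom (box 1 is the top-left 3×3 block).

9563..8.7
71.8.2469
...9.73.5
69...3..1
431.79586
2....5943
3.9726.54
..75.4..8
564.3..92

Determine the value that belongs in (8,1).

1

Row 8 already contains {4, 5, 7, 8}.
Column 1 already contains {2, 3, 4, 5, 6, 7, 9}.
Its 3×3 block (box 7) already contains {3, 4, 5, 6, 7, 9}.
The only value from 1–9 not eliminated is 1, so (8,1) = 1.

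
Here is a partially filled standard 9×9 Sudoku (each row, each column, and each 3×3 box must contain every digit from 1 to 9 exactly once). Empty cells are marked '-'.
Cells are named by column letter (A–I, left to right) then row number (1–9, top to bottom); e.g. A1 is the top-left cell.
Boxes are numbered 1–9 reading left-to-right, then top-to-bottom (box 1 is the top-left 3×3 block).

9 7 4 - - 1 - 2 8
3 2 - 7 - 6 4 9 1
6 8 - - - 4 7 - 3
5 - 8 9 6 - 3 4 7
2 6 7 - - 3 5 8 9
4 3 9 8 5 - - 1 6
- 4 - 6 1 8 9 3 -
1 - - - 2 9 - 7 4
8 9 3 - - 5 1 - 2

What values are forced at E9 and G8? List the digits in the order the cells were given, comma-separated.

7,8

For E9:
  Consider where 7 can go in row 9.
  D9 is out (column D already has a 7).
  H9 is out (column H already has a 7).
  So the only cell in row 9 that can hold 7 is E9.
  So E9 = 7.
For G8:
  Consider where 8 can go in row 8.
  B8 is out (column B already has a 8).
  C8 is out (column C already has a 8).
  D8 is out (column D already has a 8).
  So the only cell in row 8 that can hold 8 is G8.
  So G8 = 8.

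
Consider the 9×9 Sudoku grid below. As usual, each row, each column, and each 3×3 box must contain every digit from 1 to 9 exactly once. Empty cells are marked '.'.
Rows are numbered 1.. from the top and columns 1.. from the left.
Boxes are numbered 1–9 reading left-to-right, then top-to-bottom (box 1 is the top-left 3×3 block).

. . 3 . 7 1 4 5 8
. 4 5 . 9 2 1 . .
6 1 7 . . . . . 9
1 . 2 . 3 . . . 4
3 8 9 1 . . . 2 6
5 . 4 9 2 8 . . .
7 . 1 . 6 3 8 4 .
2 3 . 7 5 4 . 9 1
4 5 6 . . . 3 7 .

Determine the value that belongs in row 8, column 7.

6

Row 8 already contains {1, 2, 3, 4, 5, 7, 9}.
Column 7 already contains {1, 3, 4, 8}.
Its 3×3 block (box 9) already contains {1, 3, 4, 7, 8, 9}.
The only value from 1–9 not eliminated is 6, so row 8, column 7 = 6.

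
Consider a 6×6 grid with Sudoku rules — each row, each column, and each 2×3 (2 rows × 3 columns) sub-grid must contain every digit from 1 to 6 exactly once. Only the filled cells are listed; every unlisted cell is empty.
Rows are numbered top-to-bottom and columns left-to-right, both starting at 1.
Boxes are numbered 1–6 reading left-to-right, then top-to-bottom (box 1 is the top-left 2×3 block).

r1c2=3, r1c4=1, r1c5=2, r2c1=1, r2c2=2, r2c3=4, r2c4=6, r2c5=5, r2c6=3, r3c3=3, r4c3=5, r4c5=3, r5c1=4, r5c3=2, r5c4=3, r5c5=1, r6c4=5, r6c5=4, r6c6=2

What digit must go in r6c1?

Cell r6c1 itself could take any of {3, 6} by direct elimination.
Consider where 3 can go in row 6.
r6c2 is out (column 2 already has a 3).
r6c3 is out (column 3 already has a 3).
So the only cell in row 6 that can hold 3 is r6c1.
Therefore r6c1 = 3.

3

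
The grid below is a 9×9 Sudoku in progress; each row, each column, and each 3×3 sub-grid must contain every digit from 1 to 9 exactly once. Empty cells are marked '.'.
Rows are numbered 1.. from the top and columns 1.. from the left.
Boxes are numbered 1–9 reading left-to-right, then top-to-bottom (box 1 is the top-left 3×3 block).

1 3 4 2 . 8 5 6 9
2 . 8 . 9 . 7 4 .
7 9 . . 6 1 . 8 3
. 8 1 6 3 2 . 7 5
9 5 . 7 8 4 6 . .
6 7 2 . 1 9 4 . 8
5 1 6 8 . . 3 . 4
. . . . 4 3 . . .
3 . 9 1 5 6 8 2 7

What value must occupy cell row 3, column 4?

4

Cell row 3, column 4 itself could take any of {4, 5} by direct elimination.
Consider where 4 can go in row 3.
row 3, column 3 is out (column 3 already has a 4).
row 3, column 7 is out (column 7 already has a 4).
So the only cell in row 3 that can hold 4 is row 3, column 4.
Therefore row 3, column 4 = 4.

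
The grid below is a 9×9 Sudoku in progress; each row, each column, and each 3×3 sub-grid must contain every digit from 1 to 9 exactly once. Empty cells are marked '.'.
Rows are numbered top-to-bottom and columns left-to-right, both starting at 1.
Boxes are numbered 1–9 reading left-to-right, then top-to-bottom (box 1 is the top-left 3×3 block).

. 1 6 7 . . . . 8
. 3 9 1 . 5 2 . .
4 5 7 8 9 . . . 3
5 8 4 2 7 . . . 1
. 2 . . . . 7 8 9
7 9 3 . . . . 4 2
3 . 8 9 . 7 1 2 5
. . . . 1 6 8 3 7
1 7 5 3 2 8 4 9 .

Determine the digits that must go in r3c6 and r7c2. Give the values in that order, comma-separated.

2,6

For r3c6:
  Row 3 already contains {3, 4, 5, 7, 8, 9}.
  Column 6 already contains {5, 6, 7, 8}.
  Its 3×3 block (box 2) already contains {1, 5, 7, 8, 9}.
  The only value from 1–9 not eliminated is 2, so r3c6 = 2.
For r7c2:
  Consider where 6 can go in box 7.
  r8c1 is out (row 8 already has a 6).
  r8c2 is out (row 8 already has a 6).
  r8c3 is out (row 8 already has a 6).
  So the only cell in box 7 that can hold 6 is r7c2.
  So r7c2 = 6.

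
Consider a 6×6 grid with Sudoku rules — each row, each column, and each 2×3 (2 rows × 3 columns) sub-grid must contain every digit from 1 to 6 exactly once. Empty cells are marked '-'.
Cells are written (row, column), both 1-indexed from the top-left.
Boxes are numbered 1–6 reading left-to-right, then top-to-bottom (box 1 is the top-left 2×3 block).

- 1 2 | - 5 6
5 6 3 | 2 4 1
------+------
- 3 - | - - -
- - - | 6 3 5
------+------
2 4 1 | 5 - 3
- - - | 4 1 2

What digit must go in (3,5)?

2

Row 3 already contains {3}.
Column 5 already contains {1, 3, 4, 5}.
Its 2×3 block (box 4) already contains {3, 5, 6}.
The only value from 1–6 not eliminated is 2, so (3,5) = 2.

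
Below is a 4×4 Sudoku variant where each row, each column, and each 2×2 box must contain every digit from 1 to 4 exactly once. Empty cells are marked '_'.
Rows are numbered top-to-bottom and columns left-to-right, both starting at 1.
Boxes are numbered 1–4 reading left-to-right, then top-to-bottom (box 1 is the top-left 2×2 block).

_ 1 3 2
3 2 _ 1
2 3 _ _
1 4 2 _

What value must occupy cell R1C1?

4

Row 1 already contains {1, 2, 3}.
Column 1 already contains {1, 2, 3}.
Its 2×2 block (box 1) already contains {1, 2, 3}.
The only value from 1–4 not eliminated is 4, so R1C1 = 4.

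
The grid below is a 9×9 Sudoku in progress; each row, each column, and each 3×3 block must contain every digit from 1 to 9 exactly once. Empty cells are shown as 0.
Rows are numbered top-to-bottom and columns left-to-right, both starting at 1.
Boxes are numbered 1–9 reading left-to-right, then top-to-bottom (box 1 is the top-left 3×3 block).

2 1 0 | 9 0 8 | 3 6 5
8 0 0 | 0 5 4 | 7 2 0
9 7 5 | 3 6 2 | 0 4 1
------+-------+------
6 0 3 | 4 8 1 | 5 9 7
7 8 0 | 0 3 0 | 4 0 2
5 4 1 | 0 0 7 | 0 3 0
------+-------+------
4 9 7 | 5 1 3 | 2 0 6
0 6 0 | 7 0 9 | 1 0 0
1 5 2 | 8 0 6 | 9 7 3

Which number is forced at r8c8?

Cell r8c8 itself could take any of {5, 8} by direct elimination.
Consider where 5 can go in box 9.
r7c8 is out (row 7 already has a 5).
r8c9 is out (column 9 already has a 5).
So the only cell in box 9 that can hold 5 is r8c8.
Therefore r8c8 = 5.

5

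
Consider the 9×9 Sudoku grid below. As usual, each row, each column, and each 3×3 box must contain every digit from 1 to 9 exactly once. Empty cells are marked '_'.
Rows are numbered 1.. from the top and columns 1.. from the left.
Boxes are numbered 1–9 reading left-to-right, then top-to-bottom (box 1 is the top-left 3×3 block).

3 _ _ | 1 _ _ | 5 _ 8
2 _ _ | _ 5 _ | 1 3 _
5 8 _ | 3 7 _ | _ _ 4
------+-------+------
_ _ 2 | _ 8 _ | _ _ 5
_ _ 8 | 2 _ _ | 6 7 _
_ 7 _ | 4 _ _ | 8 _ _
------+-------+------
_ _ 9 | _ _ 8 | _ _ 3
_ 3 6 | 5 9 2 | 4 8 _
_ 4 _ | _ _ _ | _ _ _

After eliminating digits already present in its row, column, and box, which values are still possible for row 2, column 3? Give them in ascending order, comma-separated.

4,7

Row 2 already contains {1, 2, 3, 5}.
Column 3 already contains {2, 6, 8, 9}.
Its 3×3 block (box 1) already contains {2, 3, 5, 8}.
Removing those from 1–9 leaves {4, 7} as the candidates for row 2, column 3.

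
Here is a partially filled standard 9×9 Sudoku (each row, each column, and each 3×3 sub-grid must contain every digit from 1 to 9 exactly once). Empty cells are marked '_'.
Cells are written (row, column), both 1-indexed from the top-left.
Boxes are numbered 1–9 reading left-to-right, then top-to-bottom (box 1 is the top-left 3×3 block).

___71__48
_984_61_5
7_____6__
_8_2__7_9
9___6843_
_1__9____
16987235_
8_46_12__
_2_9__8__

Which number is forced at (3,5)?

Cell (3,5) itself could take any of {2, 3, 5, 8} by direct elimination.
Consider where 8 can go in column 5.
(2,5) is out (row 2 already has a 8).
(4,5) is out (row 4 already has a 8).
(8,5) is out (row 8 already has a 8).
(9,5) is out (row 9 already has a 8).
So the only cell in column 5 that can hold 8 is (3,5).
Therefore (3,5) = 8.

8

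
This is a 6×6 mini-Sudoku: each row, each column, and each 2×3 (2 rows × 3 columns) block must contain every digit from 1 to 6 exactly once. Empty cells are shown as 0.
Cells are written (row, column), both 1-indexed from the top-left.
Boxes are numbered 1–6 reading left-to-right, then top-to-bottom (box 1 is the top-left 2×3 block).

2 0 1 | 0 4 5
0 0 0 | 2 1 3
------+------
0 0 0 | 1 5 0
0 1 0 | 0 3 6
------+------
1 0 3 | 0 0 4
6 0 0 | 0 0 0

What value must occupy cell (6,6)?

1

Cell (6,6) itself could take any of {1, 2} by direct elimination.
Consider where 1 can go in box 6.
(5,4) is out (row 5 already has a 1).
(5,5) is out (row 5 already has a 1).
(6,4) is out (column 4 already has a 1).
(6,5) is out (column 5 already has a 1).
So the only cell in box 6 that can hold 1 is (6,6).
Therefore (6,6) = 1.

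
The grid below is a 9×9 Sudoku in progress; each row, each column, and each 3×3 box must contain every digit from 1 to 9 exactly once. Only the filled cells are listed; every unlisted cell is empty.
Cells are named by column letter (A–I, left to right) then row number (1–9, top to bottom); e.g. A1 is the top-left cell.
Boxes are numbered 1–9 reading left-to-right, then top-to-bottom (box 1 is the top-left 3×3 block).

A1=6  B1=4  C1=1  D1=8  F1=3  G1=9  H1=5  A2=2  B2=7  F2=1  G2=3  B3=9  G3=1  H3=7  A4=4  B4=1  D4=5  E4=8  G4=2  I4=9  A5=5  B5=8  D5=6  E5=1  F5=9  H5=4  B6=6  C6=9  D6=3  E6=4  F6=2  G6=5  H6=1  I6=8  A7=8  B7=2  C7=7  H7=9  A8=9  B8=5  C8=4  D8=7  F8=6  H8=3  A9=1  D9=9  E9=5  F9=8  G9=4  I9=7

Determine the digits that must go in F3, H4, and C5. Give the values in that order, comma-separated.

5,6,2

For F3:
  Consider where 5 can go in column F.
  F4 is out (row 4 already has a 5).
  F7 is out (box 8 already has a 5).
  So the only cell in column F that can hold 5 is F3.
  So F3 = 5.
For H4:
  Row 4 already contains {1, 2, 4, 5, 8, 9}.
  Column H already contains {1, 3, 4, 5, 7, 9}.
  Its 3×3 block (box 6) already contains {1, 2, 4, 5, 8, 9}.
  The only value from 1–9 not eliminated is 6, so H4 = 6.
For C5:
  Consider where 2 can go in box 4.
  C4 is out (row 4 already has a 2).
  A6 is out (row 6 already has a 2).
  So the only cell in box 4 that can hold 2 is C5.
  So C5 = 2.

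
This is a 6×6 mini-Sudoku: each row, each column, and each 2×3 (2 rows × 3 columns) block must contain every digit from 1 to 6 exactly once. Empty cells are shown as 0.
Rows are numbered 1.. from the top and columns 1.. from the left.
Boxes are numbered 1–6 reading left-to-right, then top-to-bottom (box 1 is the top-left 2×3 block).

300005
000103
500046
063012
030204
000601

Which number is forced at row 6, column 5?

Cell row 6, column 5 itself could take any of {3, 5} by direct elimination.
Consider where 3 can go in row 6.
row 6, column 1 is out (column 1 already has a 3).
row 6, column 2 is out (column 2 already has a 3).
row 6, column 3 is out (column 3 already has a 3).
So the only cell in row 6 that can hold 3 is row 6, column 5.
Therefore row 6, column 5 = 3.

3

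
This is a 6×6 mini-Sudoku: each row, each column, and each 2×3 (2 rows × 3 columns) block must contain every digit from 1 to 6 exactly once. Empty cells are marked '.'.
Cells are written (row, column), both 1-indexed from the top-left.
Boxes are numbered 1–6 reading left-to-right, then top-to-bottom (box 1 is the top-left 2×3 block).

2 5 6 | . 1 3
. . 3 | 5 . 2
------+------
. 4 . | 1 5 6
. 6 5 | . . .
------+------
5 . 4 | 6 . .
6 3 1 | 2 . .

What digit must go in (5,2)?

Row 5 already contains {4, 5, 6}.
Column 2 already contains {3, 4, 5, 6}.
Its 2×3 block (box 5) already contains {1, 3, 4, 5, 6}.
The only value from 1–6 not eliminated is 2, so (5,2) = 2.

2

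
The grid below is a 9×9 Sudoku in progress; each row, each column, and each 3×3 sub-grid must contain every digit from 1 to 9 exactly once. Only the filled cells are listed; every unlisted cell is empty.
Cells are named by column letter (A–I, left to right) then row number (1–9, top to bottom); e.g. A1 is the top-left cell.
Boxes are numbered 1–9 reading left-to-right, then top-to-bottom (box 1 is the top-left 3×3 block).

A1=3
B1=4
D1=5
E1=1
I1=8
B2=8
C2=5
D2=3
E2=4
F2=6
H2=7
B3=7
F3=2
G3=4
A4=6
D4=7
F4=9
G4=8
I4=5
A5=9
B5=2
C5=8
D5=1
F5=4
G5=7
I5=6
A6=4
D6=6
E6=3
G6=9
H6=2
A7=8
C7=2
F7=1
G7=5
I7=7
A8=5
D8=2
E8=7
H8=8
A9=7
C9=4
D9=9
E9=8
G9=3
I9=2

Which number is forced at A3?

1

Row 3 already contains {2, 4, 7}.
Column A already contains {3, 4, 5, 6, 7, 8, 9}.
Its 3×3 block (box 1) already contains {3, 4, 5, 7, 8}.
The only value from 1–9 not eliminated is 1, so A3 = 1.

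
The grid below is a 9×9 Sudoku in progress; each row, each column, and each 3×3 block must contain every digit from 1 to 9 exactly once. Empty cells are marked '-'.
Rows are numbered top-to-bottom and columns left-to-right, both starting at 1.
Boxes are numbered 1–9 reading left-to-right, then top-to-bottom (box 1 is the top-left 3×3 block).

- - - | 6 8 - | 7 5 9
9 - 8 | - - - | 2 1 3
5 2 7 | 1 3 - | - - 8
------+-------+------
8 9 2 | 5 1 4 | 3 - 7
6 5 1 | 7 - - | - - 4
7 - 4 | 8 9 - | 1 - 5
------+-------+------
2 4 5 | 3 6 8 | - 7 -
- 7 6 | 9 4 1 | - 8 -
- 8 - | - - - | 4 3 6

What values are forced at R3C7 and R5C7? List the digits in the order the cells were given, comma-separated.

For R3C7:
  Row 3 already contains {1, 2, 3, 5, 7, 8}.
  Column 7 already contains {1, 2, 3, 4, 7}.
  Its 3×3 block (box 3) already contains {1, 2, 3, 5, 7, 8, 9}.
  The only value from 1–9 not eliminated is 6, so R3C7 = 6.
For R5C7:
  Consider where 8 can go in row 5.
  R5C5 is out (column 5 already has a 8).
  R5C6 is out (column 6 already has a 8).
  R5C8 is out (column 8 already has a 8).
  So the only cell in row 5 that can hold 8 is R5C7.
  So R5C7 = 8.

6,8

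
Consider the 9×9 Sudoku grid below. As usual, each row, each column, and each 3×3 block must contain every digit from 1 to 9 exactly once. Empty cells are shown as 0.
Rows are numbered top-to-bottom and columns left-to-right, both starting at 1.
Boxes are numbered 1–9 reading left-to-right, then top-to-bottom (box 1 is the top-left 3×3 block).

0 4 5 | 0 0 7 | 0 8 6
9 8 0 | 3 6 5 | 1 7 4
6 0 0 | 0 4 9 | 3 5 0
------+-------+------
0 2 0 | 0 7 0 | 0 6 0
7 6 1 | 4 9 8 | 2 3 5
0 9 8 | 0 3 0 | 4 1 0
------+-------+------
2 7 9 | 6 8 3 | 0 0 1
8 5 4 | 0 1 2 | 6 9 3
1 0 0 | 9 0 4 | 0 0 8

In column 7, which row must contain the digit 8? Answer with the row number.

Consider where 8 can go in column 7.
R1C7 is out (row 1 already has a 8).
R7C7 is out (row 7 already has a 8).
R9C7 is out (row 9 already has a 8).
So the only cell in column 7 that can hold 8 is R4C7.
That is row 4.

4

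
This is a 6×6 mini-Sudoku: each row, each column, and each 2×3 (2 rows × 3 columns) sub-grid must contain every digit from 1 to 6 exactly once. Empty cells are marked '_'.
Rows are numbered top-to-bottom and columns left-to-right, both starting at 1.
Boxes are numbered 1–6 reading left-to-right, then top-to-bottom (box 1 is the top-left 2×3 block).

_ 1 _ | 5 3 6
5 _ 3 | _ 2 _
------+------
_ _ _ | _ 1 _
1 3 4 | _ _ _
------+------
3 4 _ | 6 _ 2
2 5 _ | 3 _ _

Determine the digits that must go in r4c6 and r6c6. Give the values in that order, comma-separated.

5,1

For r4c6:
  Row 4 already contains {1, 3, 4}.
  Column 6 already contains {2, 6}.
  Its 2×3 block (box 4) already contains {1}.
  The only value from 1–6 not eliminated is 5, so r4c6 = 5.
For r6c6:
  Consider where 1 can go in box 6.
  r5c5 is out (column 5 already has a 1).
  r6c5 is out (column 5 already has a 1).
  So the only cell in box 6 that can hold 1 is r6c6.
  So r6c6 = 1.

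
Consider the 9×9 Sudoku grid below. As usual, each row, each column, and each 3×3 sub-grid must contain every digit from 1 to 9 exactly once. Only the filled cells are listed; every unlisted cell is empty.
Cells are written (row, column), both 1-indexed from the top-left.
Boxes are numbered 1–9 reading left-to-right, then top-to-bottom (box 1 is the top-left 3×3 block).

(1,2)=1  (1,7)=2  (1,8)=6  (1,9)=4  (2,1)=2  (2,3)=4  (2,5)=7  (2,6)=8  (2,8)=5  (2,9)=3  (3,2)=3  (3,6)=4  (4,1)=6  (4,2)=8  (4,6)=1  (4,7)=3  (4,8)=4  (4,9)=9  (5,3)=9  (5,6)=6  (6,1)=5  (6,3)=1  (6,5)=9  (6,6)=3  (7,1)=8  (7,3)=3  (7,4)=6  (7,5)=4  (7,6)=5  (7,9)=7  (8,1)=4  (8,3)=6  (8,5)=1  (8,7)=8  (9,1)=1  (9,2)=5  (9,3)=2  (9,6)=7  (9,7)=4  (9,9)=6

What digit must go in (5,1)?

Cell (5,1) itself could take any of {3, 7} by direct elimination.
Consider where 3 can go in column 1.
(1,1) is out (box 1 already has a 3).
(3,1) is out (row 3 already has a 3).
So the only cell in column 1 that can hold 3 is (5,1).
Therefore (5,1) = 3.

3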